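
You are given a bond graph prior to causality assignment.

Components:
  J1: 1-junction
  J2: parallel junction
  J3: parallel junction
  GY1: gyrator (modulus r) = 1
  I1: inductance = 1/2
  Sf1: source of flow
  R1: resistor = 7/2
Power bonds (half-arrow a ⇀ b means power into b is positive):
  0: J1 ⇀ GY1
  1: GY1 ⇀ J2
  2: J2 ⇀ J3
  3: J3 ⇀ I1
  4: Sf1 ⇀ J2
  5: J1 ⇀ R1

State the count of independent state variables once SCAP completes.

bond 4 stroke→Sf1  (Sf1: flow source, stroke at near end)
bond 3 stroke→I1  (I1 outputs flow p/I1)
bond 2 stroke→J3  (closing 0-jn rule on J3)
bond 1 stroke→J2  (only one effort-in slot at J2)
bond 0 stroke→J1  (GY GY1: same side as bond 1)
bond 5 stroke→R1  (J1 needs exactly one f-in)

1  (I1 all integral)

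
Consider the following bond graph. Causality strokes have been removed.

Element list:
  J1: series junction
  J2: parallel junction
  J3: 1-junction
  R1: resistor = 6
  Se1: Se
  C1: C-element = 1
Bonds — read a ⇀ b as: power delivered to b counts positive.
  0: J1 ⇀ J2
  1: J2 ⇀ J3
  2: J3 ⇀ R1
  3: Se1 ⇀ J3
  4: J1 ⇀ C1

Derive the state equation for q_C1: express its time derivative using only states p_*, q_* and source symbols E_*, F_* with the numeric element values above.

dq_C1/dt = E_Se1/6 - q_C1/6

bond 3 stroke→J3  (source Se1 imposes e)
bond 4 stroke→J1  (C1: C, integral causality)
bond 0 stroke→J2  (only one flow-in slot at J1)
bond 1 stroke→J3  (J2 effort already set via bond 0)
bond 2 stroke→R1  (only one flow-in slot at J3)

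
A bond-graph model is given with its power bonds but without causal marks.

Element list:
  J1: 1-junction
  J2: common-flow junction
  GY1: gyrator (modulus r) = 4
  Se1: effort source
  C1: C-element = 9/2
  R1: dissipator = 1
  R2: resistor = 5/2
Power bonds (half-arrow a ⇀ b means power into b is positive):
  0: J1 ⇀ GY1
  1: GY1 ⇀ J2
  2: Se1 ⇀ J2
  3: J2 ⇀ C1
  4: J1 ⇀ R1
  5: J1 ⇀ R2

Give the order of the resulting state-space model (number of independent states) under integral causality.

β2 stroke at J2  (source Se1 imposes e)
β3 stroke at J2  (prefer integral on C1)
β1 stroke at GY1  (J2 needs exactly one f-in)
β0 stroke at GY1  (GY GY1: same side as bond 1)
β4 stroke at J1  (J1 flow already set via bond 0)
β5 stroke at J1  (J1: bond 0 brought flow, rest push out)

1  (C1 all integral)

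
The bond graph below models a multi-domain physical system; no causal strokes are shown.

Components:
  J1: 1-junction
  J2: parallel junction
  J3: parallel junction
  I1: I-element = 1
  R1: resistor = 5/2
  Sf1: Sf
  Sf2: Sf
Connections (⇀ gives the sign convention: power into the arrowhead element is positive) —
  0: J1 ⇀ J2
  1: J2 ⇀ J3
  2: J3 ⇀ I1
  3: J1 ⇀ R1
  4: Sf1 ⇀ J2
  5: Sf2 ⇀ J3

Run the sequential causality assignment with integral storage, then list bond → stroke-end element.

#4 |Sf1  (Sf1 (Sf) sets flow on bond)
#5 |Sf2  (Sf2 (Sf) sets flow on bond)
#2 |I1  (I1 outputs flow p/I1)
#1 |J3  (J3: last free bond brings effort in)
#0 |J2  (J2 needs exactly one e-in)
#3 |J1  (1-jn J1 has f-setter on 0)

#0 stroke at J2
#1 stroke at J3
#2 stroke at I1
#3 stroke at J1
#4 stroke at Sf1
#5 stroke at Sf2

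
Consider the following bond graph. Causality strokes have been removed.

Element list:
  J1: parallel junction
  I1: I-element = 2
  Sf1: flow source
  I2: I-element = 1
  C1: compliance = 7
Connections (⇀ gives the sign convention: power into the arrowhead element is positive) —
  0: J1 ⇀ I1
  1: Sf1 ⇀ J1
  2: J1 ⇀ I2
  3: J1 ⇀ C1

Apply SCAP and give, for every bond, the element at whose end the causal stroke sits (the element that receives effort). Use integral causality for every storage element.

#0 →I1
#1 →Sf1
#2 →I2
#3 →J1

#1 stroke→Sf1  (Sf1: flow source, stroke at near end)
#0 stroke→I1  (I1 integral (f out))
#2 stroke→I2  (I2 integral (f out))
#3 stroke→J1  (J1: last free bond brings effort in)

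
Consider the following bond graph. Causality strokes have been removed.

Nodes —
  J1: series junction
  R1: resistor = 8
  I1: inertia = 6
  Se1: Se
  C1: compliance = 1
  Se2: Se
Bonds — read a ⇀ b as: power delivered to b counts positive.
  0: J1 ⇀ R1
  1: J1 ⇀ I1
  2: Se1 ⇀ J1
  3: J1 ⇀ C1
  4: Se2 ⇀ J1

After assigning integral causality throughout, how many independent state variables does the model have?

b2 stroke→J1  (Se1: effort source, stroke at far end)
b4 stroke→J1  (source Se2 imposes e)
b1 stroke→I1  (prefer integral on I1)
b0 stroke→J1  (common-f at J1 fixed by 1)
b3 stroke→J1  (J1: bond 1 brought flow, rest push out)

2  (C1, I1 all integral)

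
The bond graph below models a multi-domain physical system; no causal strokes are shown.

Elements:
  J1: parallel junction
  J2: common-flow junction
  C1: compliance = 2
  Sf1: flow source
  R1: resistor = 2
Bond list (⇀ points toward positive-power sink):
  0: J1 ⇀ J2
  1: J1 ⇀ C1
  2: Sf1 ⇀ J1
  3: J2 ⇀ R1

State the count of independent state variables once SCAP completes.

bond 2 stroke→Sf1  (Sf1: flow source, stroke at near end)
bond 1 stroke→J1  (C1 outputs effort q/C1)
bond 0 stroke→J2  (0-jn J1 has e-setter on 1)
bond 3 stroke→R1  (closing 1-jn rule on J2)

1  (C1 all integral)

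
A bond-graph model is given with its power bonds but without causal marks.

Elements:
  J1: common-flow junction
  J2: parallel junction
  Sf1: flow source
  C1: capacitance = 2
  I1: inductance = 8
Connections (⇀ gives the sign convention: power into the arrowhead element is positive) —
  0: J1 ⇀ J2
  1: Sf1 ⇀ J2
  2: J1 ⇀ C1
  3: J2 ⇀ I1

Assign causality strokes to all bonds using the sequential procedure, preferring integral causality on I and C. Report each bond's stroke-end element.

b1 stroke→Sf1  (Sf1: flow source, stroke at near end)
b2 stroke→J1  (C1: C, integral causality)
b0 stroke→J2  (J1 needs exactly one f-in)
b3 stroke→I1  (common-e at J2 fixed by 0)

β0 →J2
β1 →Sf1
β2 →J1
β3 →I1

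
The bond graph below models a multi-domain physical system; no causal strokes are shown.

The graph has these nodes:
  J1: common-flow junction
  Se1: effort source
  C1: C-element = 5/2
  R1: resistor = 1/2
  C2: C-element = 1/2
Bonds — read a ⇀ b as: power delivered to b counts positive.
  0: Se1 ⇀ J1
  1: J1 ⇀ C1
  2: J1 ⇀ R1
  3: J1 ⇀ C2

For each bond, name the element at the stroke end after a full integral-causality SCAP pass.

bond 0 stroke→J1
bond 1 stroke→J1
bond 2 stroke→R1
bond 3 stroke→J1

bond 0 →J1  (Se1 fixes effort; stroke away)
bond 1 →J1  (C1 outputs effort q/C1)
bond 3 →J1  (prefer integral on C2)
bond 2 →R1  (J1: last free bond brings flow in)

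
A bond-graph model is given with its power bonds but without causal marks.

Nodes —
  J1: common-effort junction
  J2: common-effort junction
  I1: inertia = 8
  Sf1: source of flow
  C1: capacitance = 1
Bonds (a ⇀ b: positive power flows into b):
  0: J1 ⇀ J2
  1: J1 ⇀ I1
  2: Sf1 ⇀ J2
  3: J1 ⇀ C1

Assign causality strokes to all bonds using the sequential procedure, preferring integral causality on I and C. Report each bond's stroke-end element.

b0 |J2
b1 |I1
b2 |Sf1
b3 |J1

bond 2 stroke at Sf1  (Sf1 (Sf) sets flow on bond)
bond 0 stroke at J2  (J2: last free bond brings effort in)
bond 1 stroke at I1  (I1 outputs flow p/I1)
bond 3 stroke at J1  (J1: last free bond brings effort in)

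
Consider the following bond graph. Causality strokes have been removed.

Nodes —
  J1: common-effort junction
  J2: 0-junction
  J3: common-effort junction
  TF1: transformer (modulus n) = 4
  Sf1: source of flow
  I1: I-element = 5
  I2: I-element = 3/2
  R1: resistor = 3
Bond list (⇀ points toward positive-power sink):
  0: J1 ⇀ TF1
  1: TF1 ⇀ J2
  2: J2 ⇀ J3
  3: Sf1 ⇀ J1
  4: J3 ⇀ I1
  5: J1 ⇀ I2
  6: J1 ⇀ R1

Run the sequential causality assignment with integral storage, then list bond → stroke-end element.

#0 stroke→TF1
#1 stroke→J2
#2 stroke→J3
#3 stroke→Sf1
#4 stroke→I1
#5 stroke→I2
#6 stroke→J1

#3 |Sf1  (Sf1 fixes flow; stroke at Sf1)
#4 |I1  (I1 integral (f out))
#2 |J3  (only one effort-in slot at J3)
#1 |J2  (J2: last free bond brings effort in)
#0 |TF1  (TF TF1: opposite of bond 1)
#5 |I2  (prefer integral on I2)
#6 |J1  (J1 needs exactly one e-in)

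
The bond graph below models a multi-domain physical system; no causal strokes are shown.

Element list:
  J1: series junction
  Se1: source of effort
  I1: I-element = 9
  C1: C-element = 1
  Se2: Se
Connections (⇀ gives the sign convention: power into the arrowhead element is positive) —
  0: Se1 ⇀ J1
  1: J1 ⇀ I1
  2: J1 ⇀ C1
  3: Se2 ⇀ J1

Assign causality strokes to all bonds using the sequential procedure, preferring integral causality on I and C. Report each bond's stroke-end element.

bond 0 stroke→J1
bond 1 stroke→I1
bond 2 stroke→J1
bond 3 stroke→J1

#0 stroke at J1  (Se1 fixes effort; stroke away)
#3 stroke at J1  (Se2 fixes effort; stroke away)
#1 stroke at I1  (I1 outputs flow p/I1)
#2 stroke at J1  (J1 flow already set via bond 1)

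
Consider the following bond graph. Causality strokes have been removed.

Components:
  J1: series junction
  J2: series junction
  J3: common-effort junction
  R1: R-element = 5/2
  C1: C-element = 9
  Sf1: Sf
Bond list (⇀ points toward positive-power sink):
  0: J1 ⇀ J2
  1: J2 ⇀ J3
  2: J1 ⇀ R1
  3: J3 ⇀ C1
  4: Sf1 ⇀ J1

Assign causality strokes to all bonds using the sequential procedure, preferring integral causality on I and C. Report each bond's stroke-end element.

#0 →J1
#1 →J2
#2 →J1
#3 →J3
#4 →Sf1

#4 |Sf1  (Sf1 fixes flow; stroke at Sf1)
#0 |J1  (common-f at J1 fixed by 4)
#2 |J1  (J1 flow already set via bond 4)
#1 |J2  (J2 flow already set via bond 0)
#3 |J3  (J3 needs exactly one e-in)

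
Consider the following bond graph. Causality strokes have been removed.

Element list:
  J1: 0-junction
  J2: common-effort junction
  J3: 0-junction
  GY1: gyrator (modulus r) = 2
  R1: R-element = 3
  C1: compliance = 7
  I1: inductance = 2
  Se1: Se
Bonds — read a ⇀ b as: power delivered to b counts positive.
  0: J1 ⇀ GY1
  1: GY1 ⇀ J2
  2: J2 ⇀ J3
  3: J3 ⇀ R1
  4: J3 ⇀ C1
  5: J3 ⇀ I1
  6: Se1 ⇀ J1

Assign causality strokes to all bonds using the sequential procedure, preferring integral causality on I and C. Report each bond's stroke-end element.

#6 stroke→J1  (Se1 fixes effort; stroke away)
#0 stroke→GY1  (J1: bond 6 brought effort, rest push out)
#1 stroke→GY1  (through GY1, causality inverts; strokes same side of GY1)
#2 stroke→J2  (J2: last free bond brings effort in)
#4 stroke→J3  (C1 integral (e out))
#3 stroke→R1  (common-e at J3 fixed by 4)
#5 stroke→I1  (common-e at J3 fixed by 4)

b0 →GY1
b1 →GY1
b2 →J2
b3 →R1
b4 →J3
b5 →I1
b6 →J1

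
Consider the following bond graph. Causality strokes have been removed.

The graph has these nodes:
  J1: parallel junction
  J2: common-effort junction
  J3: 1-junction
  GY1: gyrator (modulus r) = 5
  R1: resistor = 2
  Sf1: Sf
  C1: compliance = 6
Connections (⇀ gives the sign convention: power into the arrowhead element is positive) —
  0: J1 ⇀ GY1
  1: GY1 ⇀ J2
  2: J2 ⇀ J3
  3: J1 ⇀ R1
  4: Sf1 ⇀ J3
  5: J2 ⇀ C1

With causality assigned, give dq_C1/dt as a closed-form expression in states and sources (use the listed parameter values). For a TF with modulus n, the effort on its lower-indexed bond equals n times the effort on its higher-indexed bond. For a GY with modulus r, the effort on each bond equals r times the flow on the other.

dq_C1/dt = -F_Sf1 - q_C1/75

#4 →Sf1  (Sf1 (Sf) sets flow on bond)
#2 →J3  (J3 flow already set via bond 4)
#5 →J2  (prefer integral on C1)
#1 →GY1  (common-e at J2 fixed by 5)
#0 →GY1  (GY GY1: same side as bond 1)
#3 →J1  (J1: last free bond brings effort in)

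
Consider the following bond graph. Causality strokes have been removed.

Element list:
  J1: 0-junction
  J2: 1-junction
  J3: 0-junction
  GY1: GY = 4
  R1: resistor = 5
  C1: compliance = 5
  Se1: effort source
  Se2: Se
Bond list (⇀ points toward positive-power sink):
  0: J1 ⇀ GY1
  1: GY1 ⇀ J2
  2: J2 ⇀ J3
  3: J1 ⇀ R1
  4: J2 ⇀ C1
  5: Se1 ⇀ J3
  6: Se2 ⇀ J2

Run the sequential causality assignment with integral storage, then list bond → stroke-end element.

b0 →GY1
b1 →GY1
b2 →J2
b3 →J1
b4 →J2
b5 →J3
b6 →J2

b5 stroke→J3  (Se1 (Se) sets effort on bond)
b6 stroke→J2  (Se2: effort source, stroke at far end)
b2 stroke→J2  (common-e at J3 fixed by 5)
b4 stroke→J2  (C1 outputs effort q/C1)
b1 stroke→GY1  (only one flow-in slot at J2)
b0 stroke→GY1  (GY1: gyrator matches bond 1)
b3 stroke→J1  (closing 0-jn rule on J1)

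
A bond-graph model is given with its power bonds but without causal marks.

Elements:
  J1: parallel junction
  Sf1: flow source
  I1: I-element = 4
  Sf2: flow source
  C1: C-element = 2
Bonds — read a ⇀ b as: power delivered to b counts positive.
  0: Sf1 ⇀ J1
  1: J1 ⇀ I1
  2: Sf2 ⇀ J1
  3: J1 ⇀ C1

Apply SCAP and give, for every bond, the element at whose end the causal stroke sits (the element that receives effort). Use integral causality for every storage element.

β0 stroke→Sf1  (Sf1 fixes flow; stroke at Sf1)
β2 stroke→Sf2  (Sf2 fixes flow; stroke at Sf2)
β1 stroke→I1  (I1 outputs flow p/I1)
β3 stroke→J1  (J1: last free bond brings effort in)

β0 stroke→Sf1
β1 stroke→I1
β2 stroke→Sf2
β3 stroke→J1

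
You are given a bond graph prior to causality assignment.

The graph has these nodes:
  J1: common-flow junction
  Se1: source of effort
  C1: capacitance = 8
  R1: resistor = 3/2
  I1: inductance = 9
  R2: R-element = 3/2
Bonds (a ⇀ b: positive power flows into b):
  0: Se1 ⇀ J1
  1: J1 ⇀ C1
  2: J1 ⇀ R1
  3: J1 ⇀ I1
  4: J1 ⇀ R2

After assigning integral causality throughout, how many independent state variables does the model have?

2  (C1, I1 all integral)

β0 |J1  (Se1: effort source, stroke at far end)
β1 |J1  (C1 outputs effort q/C1)
β3 |I1  (I1 integral (f out))
β2 |J1  (J1 flow already set via bond 3)
β4 |J1  (common-f at J1 fixed by 3)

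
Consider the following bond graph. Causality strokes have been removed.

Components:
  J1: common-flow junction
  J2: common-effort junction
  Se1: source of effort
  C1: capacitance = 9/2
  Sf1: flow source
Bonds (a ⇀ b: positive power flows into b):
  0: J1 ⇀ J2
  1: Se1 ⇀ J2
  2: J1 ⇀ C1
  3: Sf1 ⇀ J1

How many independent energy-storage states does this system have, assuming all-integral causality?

1  (C1 all integral)

b1 stroke at J2  (Se1 fixes effort; stroke away)
b3 stroke at Sf1  (source Sf1 imposes f)
b0 stroke at J1  (common-f at J1 fixed by 3)
b2 stroke at J1  (common-f at J1 fixed by 3)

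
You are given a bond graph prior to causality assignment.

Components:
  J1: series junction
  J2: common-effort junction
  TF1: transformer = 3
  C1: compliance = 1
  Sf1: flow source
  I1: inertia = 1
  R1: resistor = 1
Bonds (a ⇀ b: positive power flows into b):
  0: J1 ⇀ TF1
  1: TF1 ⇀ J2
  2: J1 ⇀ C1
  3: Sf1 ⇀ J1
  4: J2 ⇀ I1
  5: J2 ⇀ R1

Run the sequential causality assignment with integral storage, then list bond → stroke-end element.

#0 |J1
#1 |TF1
#2 |J1
#3 |Sf1
#4 |I1
#5 |J2

#3 →Sf1  (source Sf1 imposes f)
#0 →J1  (J1: bond 3 brought flow, rest push out)
#2 →J1  (1-jn J1 has f-setter on 3)
#1 →TF1  (TF1 one-in-one-out from 0)
#4 →I1  (prefer integral on I1)
#5 →J2  (only one effort-in slot at J2)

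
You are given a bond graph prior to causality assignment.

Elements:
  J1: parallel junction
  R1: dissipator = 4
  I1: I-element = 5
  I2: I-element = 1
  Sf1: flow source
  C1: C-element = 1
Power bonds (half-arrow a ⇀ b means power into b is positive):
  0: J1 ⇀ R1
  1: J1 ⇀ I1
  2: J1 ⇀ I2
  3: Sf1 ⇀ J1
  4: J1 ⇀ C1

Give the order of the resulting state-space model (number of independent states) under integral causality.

b3 →Sf1  (Sf1 fixes flow; stroke at Sf1)
b1 →I1  (I1 outputs flow p/I1)
b2 →I2  (I2 outputs flow p/I2)
b4 →J1  (C1 integral (e out))
b0 →R1  (0-jn J1 has e-setter on 4)

3  (C1, I1, I2 all integral)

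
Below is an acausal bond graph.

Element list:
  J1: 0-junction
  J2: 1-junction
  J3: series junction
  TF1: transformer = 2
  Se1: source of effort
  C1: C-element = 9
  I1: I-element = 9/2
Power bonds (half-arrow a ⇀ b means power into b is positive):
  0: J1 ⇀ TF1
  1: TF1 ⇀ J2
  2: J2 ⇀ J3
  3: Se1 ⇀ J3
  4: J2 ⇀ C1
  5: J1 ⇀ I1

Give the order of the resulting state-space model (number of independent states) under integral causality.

bond 3 stroke→J3  (Se1 fixes effort; stroke away)
bond 2 stroke→J2  (closing 1-jn rule on J3)
bond 4 stroke→J2  (prefer integral on C1)
bond 1 stroke→TF1  (closing 1-jn rule on J2)
bond 0 stroke→J1  (TF1: transformer flips bond 1)
bond 5 stroke→I1  (J1 effort already set via bond 0)

2  (C1, I1 all integral)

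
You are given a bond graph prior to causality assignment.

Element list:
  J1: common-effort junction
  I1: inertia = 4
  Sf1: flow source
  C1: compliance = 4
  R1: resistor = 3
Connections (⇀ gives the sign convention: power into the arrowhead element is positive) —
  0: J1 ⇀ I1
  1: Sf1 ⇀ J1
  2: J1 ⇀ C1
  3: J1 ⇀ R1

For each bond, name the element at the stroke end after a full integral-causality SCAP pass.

β0 |I1
β1 |Sf1
β2 |J1
β3 |R1

b1 |Sf1  (Sf1 fixes flow; stroke at Sf1)
b0 |I1  (prefer integral on I1)
b2 |J1  (prefer integral on C1)
b3 |R1  (J1: bond 2 brought effort, rest push out)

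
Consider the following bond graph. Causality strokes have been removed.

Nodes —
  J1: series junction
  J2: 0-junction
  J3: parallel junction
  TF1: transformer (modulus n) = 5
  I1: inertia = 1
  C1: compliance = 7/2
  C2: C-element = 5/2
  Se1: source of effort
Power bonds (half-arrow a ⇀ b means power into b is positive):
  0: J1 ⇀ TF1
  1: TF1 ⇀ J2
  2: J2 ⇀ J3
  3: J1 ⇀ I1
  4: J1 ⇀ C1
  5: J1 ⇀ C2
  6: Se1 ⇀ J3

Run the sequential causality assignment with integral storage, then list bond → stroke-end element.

β6 →J3  (Se1 (Se) sets effort on bond)
β2 →J2  (J3 effort already set via bond 6)
β1 →TF1  (J2 effort already set via bond 2)
β0 →J1  (TF TF1: opposite of bond 1)
β3 →I1  (I1 outputs flow p/I1)
β4 →J1  (common-f at J1 fixed by 3)
β5 →J1  (J1 flow already set via bond 3)

β0 |J1
β1 |TF1
β2 |J2
β3 |I1
β4 |J1
β5 |J1
β6 |J3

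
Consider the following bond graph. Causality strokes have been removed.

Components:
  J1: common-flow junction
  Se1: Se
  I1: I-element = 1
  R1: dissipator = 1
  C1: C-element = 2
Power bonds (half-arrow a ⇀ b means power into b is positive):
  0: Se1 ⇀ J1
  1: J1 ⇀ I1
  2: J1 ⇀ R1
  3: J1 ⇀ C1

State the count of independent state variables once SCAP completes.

#0 stroke at J1  (Se1: effort source, stroke at far end)
#1 stroke at I1  (prefer integral on I1)
#2 stroke at J1  (J1: bond 1 brought flow, rest push out)
#3 stroke at J1  (J1: bond 1 brought flow, rest push out)

2  (C1, I1 all integral)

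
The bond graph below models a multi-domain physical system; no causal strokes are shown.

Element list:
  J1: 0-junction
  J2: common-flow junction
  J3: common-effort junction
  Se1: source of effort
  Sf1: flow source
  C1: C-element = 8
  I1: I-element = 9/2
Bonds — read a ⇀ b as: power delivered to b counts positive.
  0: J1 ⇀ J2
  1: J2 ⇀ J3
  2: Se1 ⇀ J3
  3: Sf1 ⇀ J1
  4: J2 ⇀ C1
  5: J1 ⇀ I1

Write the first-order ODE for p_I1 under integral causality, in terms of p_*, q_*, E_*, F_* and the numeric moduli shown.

dp_I1/dt = E_Se1 + q_C1/8

bond 2 stroke→J3  (Se1: effort source, stroke at far end)
bond 3 stroke→Sf1  (Sf1 fixes flow; stroke at Sf1)
bond 1 stroke→J2  (J3 effort already set via bond 2)
bond 4 stroke→J2  (C1: C, integral causality)
bond 0 stroke→J1  (closing 1-jn rule on J2)
bond 5 stroke→I1  (common-e at J1 fixed by 0)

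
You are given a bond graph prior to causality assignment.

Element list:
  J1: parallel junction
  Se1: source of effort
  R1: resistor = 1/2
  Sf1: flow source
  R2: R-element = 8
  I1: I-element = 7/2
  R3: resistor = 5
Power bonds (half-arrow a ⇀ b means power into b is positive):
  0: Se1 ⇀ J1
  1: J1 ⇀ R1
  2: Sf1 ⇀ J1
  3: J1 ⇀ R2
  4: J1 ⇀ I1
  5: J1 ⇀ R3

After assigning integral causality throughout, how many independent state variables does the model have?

β0 |J1  (Se1 fixes effort; stroke away)
β2 |Sf1  (Sf1: flow source, stroke at near end)
β1 |R1  (J1: bond 0 brought effort, rest push out)
β3 |R2  (0-jn J1 has e-setter on 0)
β4 |I1  (J1: bond 0 brought effort, rest push out)
β5 |R3  (0-jn J1 has e-setter on 0)

1  (I1 all integral)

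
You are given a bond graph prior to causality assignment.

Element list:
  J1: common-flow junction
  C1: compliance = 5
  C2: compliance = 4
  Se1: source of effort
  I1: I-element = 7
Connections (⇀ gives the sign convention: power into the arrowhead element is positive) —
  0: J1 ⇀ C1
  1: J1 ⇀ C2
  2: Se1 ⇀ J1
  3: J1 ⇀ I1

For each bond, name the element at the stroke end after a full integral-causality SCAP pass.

b0 →J1
b1 →J1
b2 →J1
b3 →I1

bond 2 →J1  (source Se1 imposes e)
bond 0 →J1  (prefer integral on C1)
bond 1 →J1  (C2 integral (e out))
bond 3 →I1  (closing 1-jn rule on J1)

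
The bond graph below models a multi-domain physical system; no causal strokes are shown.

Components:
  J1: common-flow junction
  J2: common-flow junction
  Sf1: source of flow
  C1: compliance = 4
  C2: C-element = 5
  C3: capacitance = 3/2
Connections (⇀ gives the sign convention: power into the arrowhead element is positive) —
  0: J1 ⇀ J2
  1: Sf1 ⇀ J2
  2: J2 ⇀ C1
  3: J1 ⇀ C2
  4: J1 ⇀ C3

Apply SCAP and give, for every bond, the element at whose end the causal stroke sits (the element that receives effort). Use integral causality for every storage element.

b0 stroke→J2
b1 stroke→Sf1
b2 stroke→J2
b3 stroke→J1
b4 stroke→J1

β1 stroke→Sf1  (Sf1: flow source, stroke at near end)
β0 stroke→J2  (common-f at J2 fixed by 1)
β2 stroke→J2  (J2: bond 1 brought flow, rest push out)
β3 stroke→J1  (common-f at J1 fixed by 0)
β4 stroke→J1  (common-f at J1 fixed by 0)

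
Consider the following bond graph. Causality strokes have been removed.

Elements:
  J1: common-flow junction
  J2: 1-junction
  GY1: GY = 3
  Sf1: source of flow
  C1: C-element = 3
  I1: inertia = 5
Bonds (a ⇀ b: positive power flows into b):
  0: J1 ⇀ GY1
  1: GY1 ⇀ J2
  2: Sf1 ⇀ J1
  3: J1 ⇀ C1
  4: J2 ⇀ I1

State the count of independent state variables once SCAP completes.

bond 2 |Sf1  (source Sf1 imposes f)
bond 0 |J1  (common-f at J1 fixed by 2)
bond 3 |J1  (common-f at J1 fixed by 2)
bond 1 |J2  (through GY1, causality inverts; strokes same side of GY1)
bond 4 |I1  (only one flow-in slot at J2)

2  (C1, I1 all integral)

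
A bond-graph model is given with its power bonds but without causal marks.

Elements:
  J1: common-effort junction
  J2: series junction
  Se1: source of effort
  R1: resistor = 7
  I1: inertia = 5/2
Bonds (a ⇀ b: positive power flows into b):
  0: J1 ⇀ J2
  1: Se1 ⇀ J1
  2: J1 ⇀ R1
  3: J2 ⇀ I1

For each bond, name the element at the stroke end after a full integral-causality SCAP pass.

b1 |J1  (Se1 (Se) sets effort on bond)
b0 |J2  (J1 effort already set via bond 1)
b2 |R1  (0-jn J1 has e-setter on 1)
b3 |I1  (closing 1-jn rule on J2)

β0 stroke→J2
β1 stroke→J1
β2 stroke→R1
β3 stroke→I1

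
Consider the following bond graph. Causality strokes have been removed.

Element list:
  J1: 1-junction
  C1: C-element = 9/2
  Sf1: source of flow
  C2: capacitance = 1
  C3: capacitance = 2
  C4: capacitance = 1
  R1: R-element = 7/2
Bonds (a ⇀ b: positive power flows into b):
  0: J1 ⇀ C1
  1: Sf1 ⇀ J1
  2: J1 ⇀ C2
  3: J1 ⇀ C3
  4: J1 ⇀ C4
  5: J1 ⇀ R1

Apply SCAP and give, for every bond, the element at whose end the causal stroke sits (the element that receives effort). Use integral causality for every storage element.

b1 stroke at Sf1  (source Sf1 imposes f)
b0 stroke at J1  (1-jn J1 has f-setter on 1)
b2 stroke at J1  (common-f at J1 fixed by 1)
b3 stroke at J1  (J1 flow already set via bond 1)
b4 stroke at J1  (J1: bond 1 brought flow, rest push out)
b5 stroke at J1  (1-jn J1 has f-setter on 1)

bond 0 stroke→J1
bond 1 stroke→Sf1
bond 2 stroke→J1
bond 3 stroke→J1
bond 4 stroke→J1
bond 5 stroke→J1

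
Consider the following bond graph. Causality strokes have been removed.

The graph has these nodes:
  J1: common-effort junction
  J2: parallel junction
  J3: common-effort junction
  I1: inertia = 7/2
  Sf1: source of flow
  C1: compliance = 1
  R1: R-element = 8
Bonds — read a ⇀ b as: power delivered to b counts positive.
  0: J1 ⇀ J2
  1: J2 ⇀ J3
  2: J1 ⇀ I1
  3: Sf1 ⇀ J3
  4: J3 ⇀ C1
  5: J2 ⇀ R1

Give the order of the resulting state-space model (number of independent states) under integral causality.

2  (C1, I1 all integral)

b3 →Sf1  (Sf1: flow source, stroke at near end)
b2 →I1  (I1 outputs flow p/I1)
b0 →J1  (closing 0-jn rule on J1)
b4 →J3  (C1: C, integral causality)
b1 →J2  (0-jn J3 has e-setter on 4)
b5 →R1  (common-e at J2 fixed by 1)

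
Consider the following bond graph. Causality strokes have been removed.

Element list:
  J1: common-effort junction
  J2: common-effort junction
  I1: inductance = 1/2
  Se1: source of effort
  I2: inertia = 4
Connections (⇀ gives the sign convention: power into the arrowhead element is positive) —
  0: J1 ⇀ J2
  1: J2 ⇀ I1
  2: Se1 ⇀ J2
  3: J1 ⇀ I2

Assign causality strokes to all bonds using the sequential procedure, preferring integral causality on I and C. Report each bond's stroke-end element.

β0 |J1
β1 |I1
β2 |J2
β3 |I2

β2 |J2  (Se1 (Se) sets effort on bond)
β0 |J1  (common-e at J2 fixed by 2)
β1 |I1  (common-e at J2 fixed by 2)
β3 |I2  (J1 effort already set via bond 0)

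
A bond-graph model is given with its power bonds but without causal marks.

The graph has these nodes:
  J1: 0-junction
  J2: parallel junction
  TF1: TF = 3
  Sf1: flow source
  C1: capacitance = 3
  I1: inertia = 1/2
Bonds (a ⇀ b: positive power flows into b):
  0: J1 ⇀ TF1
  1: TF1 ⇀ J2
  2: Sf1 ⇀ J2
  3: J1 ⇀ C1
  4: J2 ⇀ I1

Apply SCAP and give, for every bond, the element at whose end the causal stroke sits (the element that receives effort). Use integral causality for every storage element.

b2 →Sf1  (source Sf1 imposes f)
b3 →J1  (C1: C, integral causality)
b0 →TF1  (J1 effort already set via bond 3)
b1 →J2  (TF TF1: opposite of bond 0)
b4 →I1  (common-e at J2 fixed by 1)

bond 0 |TF1
bond 1 |J2
bond 2 |Sf1
bond 3 |J1
bond 4 |I1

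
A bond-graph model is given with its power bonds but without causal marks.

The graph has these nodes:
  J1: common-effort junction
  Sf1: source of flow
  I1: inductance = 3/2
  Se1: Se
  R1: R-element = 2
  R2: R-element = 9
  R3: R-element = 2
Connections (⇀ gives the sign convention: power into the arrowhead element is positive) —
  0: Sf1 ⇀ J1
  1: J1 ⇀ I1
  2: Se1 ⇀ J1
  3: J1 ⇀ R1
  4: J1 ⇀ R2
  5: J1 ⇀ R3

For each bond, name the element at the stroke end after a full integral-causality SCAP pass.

b0 |Sf1  (Sf1 fixes flow; stroke at Sf1)
b2 |J1  (Se1 (Se) sets effort on bond)
b1 |I1  (0-jn J1 has e-setter on 2)
b3 |R1  (J1 effort already set via bond 2)
b4 |R2  (common-e at J1 fixed by 2)
b5 |R3  (J1: bond 2 brought effort, rest push out)

b0 |Sf1
b1 |I1
b2 |J1
b3 |R1
b4 |R2
b5 |R3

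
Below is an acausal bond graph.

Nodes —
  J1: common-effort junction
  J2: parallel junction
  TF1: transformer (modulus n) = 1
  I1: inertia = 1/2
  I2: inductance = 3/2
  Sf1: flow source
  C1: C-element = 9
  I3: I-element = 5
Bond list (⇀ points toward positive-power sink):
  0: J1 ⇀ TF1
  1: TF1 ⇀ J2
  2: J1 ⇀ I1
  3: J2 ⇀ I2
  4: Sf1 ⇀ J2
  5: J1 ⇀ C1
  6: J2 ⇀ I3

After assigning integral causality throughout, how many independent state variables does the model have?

bond 4 →Sf1  (source Sf1 imposes f)
bond 2 →I1  (prefer integral on I1)
bond 3 →I2  (I2 outputs flow p/I2)
bond 5 →J1  (C1 integral (e out))
bond 0 →TF1  (0-jn J1 has e-setter on 5)
bond 1 →J2  (TF TF1: opposite of bond 0)
bond 6 →I3  (common-e at J2 fixed by 1)

4  (C1, I1, I2, I3 all integral)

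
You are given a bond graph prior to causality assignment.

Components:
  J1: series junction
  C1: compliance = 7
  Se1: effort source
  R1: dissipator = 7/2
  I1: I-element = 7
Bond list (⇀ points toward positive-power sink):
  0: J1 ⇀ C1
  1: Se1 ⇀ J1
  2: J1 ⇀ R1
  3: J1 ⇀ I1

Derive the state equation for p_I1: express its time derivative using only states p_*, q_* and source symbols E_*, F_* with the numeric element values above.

β1 |J1  (Se1: effort source, stroke at far end)
β0 |J1  (C1: C, integral causality)
β3 |I1  (prefer integral on I1)
β2 |J1  (J1 flow already set via bond 3)

dp_I1/dt = E_Se1 - p_I1/2 - q_C1/7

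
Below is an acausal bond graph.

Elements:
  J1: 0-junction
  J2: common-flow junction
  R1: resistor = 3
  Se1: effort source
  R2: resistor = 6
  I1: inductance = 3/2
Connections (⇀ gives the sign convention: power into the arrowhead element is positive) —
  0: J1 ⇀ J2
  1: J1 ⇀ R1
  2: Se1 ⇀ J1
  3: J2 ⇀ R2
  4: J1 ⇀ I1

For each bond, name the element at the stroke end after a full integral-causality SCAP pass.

bond 0 stroke at J2
bond 1 stroke at R1
bond 2 stroke at J1
bond 3 stroke at R2
bond 4 stroke at I1

#2 stroke at J1  (Se1: effort source, stroke at far end)
#0 stroke at J2  (J1 effort already set via bond 2)
#1 stroke at R1  (0-jn J1 has e-setter on 2)
#4 stroke at I1  (0-jn J1 has e-setter on 2)
#3 stroke at R2  (closing 1-jn rule on J2)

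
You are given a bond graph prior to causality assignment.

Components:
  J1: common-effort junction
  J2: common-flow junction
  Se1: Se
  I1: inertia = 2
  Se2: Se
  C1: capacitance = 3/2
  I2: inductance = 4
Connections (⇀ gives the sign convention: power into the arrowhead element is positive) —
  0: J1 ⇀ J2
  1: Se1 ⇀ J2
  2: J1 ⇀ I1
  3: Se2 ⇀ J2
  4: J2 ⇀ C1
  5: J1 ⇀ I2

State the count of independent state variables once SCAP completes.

bond 1 |J2  (source Se1 imposes e)
bond 3 |J2  (Se2 fixes effort; stroke away)
bond 2 |I1  (I1: I, integral causality)
bond 4 |J2  (C1 integral (e out))
bond 0 |J1  (only one flow-in slot at J2)
bond 5 |I2  (J1: bond 0 brought effort, rest push out)

3  (C1, I1, I2 all integral)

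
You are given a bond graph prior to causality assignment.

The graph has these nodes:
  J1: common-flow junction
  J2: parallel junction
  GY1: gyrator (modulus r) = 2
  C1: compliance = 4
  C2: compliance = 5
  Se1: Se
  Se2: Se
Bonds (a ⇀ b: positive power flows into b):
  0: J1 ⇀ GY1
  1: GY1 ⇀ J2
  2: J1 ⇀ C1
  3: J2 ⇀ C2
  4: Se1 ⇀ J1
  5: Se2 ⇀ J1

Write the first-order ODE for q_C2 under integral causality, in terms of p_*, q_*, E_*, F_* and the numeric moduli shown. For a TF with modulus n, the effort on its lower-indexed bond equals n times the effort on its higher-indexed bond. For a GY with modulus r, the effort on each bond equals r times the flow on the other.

bond 4 |J1  (Se1 (Se) sets effort on bond)
bond 5 |J1  (Se2 (Se) sets effort on bond)
bond 2 |J1  (prefer integral on C1)
bond 0 |GY1  (closing 1-jn rule on J1)
bond 1 |GY1  (GY GY1: same side as bond 0)
bond 3 |J2  (J2 needs exactly one e-in)

dq_C2/dt = E_Se1/2 + E_Se2/2 - q_C1/8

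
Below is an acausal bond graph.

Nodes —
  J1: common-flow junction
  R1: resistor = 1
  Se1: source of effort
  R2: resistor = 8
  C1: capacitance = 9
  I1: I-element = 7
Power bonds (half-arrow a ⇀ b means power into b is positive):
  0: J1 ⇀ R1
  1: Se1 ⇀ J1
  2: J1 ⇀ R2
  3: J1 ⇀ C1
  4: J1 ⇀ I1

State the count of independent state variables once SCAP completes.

2  (C1, I1 all integral)

β1 →J1  (source Se1 imposes e)
β3 →J1  (prefer integral on C1)
β4 →I1  (I1 integral (f out))
β0 →J1  (J1 flow already set via bond 4)
β2 →J1  (J1 flow already set via bond 4)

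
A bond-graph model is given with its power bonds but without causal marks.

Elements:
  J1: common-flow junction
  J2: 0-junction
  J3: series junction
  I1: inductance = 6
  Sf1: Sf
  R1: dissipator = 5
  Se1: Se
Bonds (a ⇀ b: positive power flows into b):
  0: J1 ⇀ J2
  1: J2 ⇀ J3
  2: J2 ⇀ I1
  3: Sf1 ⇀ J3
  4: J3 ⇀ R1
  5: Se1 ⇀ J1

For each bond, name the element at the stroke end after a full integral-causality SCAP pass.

bond 0 →J2
bond 1 →J3
bond 2 →I1
bond 3 →Sf1
bond 4 →J3
bond 5 →J1

β3 stroke at Sf1  (Sf1 fixes flow; stroke at Sf1)
β5 stroke at J1  (source Se1 imposes e)
β0 stroke at J2  (only one flow-in slot at J1)
β1 stroke at J3  (J2: bond 0 brought effort, rest push out)
β2 stroke at I1  (common-e at J2 fixed by 0)
β4 stroke at J3  (J3 flow already set via bond 3)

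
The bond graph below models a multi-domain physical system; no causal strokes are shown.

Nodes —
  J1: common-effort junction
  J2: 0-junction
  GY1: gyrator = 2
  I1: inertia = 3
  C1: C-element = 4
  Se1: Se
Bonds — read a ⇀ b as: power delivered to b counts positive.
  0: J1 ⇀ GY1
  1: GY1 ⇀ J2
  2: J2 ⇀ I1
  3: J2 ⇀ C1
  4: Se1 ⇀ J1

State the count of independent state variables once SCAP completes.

2  (C1, I1 all integral)

b4 |J1  (Se1 (Se) sets effort on bond)
b0 |GY1  (J1 effort already set via bond 4)
b1 |GY1  (GY1 both-in/both-out from 0)
b2 |I1  (I1 outputs flow p/I1)
b3 |J2  (only one effort-in slot at J2)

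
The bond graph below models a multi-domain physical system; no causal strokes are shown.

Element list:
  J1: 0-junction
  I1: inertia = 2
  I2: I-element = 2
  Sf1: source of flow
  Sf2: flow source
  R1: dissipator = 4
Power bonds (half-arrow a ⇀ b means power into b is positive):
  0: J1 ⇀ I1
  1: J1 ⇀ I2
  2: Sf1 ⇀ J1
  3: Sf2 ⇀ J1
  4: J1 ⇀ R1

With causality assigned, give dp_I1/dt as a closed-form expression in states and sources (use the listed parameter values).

bond 2 stroke→Sf1  (Sf1: flow source, stroke at near end)
bond 3 stroke→Sf2  (source Sf2 imposes f)
bond 0 stroke→I1  (I1 integral (f out))
bond 1 stroke→I2  (I2 outputs flow p/I2)
bond 4 stroke→J1  (closing 0-jn rule on J1)

dp_I1/dt = 4*F_Sf1 + 4*F_Sf2 - 2*p_I1 - 2*p_I2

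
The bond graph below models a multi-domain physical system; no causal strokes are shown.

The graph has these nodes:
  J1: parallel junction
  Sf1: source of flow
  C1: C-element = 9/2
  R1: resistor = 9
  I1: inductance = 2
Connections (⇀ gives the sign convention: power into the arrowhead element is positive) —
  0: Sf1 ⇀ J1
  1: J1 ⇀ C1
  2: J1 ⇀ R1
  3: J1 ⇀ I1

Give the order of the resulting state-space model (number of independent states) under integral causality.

2  (C1, I1 all integral)

b0 stroke at Sf1  (Sf1: flow source, stroke at near end)
b1 stroke at J1  (prefer integral on C1)
b2 stroke at R1  (J1: bond 1 brought effort, rest push out)
b3 stroke at I1  (0-jn J1 has e-setter on 1)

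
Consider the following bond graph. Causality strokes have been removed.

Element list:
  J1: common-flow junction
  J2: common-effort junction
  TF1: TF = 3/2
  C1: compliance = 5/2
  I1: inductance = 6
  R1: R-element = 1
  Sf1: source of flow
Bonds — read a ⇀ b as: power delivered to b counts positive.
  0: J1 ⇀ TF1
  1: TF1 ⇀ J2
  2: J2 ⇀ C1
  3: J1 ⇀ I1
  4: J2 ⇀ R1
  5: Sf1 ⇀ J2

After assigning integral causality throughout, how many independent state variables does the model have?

bond 5 stroke→Sf1  (source Sf1 imposes f)
bond 2 stroke→J2  (C1 outputs effort q/C1)
bond 1 stroke→TF1  (common-e at J2 fixed by 2)
bond 4 stroke→R1  (J2 effort already set via bond 2)
bond 0 stroke→J1  (TF TF1: opposite of bond 1)
bond 3 stroke→I1  (only one flow-in slot at J1)

2  (C1, I1 all integral)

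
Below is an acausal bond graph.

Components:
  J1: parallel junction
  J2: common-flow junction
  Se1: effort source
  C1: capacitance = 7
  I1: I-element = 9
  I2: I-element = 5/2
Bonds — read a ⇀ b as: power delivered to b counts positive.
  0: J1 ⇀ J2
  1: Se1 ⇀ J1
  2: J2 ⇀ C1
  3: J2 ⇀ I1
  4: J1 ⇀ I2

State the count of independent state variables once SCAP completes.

bond 1 stroke→J1  (Se1 fixes effort; stroke away)
bond 0 stroke→J2  (J1 effort already set via bond 1)
bond 4 stroke→I2  (0-jn J1 has e-setter on 1)
bond 2 stroke→J2  (prefer integral on C1)
bond 3 stroke→I1  (only one flow-in slot at J2)

3  (C1, I1, I2 all integral)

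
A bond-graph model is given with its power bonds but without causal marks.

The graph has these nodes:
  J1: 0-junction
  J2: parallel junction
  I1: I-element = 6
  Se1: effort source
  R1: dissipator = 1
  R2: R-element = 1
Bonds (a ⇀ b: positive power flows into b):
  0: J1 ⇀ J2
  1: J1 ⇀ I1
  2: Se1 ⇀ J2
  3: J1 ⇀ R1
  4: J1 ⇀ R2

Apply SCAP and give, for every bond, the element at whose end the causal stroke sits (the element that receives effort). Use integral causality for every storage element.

β2 →J2  (Se1 fixes effort; stroke away)
β0 →J1  (0-jn J2 has e-setter on 2)
β1 →I1  (J1 effort already set via bond 0)
β3 →R1  (J1: bond 0 brought effort, rest push out)
β4 →R2  (common-e at J1 fixed by 0)

#0 |J1
#1 |I1
#2 |J2
#3 |R1
#4 |R2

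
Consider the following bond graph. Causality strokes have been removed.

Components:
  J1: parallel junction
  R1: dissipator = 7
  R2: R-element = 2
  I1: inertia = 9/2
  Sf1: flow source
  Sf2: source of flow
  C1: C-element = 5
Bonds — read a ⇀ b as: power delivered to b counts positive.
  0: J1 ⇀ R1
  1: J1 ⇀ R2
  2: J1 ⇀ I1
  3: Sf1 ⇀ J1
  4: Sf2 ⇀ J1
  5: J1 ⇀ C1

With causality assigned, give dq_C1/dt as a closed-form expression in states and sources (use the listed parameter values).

b3 stroke at Sf1  (source Sf1 imposes f)
b4 stroke at Sf2  (source Sf2 imposes f)
b2 stroke at I1  (I1 integral (f out))
b5 stroke at J1  (C1 outputs effort q/C1)
b0 stroke at R1  (0-jn J1 has e-setter on 5)
b1 stroke at R2  (common-e at J1 fixed by 5)

dq_C1/dt = F_Sf1 + F_Sf2 - 2*p_I1/9 - 9*q_C1/70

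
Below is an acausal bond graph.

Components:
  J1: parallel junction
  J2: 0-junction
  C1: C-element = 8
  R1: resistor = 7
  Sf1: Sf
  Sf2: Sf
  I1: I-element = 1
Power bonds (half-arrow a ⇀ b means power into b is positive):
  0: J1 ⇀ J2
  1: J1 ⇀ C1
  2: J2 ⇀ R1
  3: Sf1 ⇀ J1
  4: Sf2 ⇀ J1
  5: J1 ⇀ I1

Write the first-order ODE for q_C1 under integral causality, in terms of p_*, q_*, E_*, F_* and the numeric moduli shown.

β3 →Sf1  (source Sf1 imposes f)
β4 →Sf2  (source Sf2 imposes f)
β1 →J1  (C1 outputs effort q/C1)
β0 →J2  (J1: bond 1 brought effort, rest push out)
β5 →I1  (0-jn J1 has e-setter on 1)
β2 →R1  (J2: bond 0 brought effort, rest push out)

dq_C1/dt = F_Sf1 + F_Sf2 - p_I1 - q_C1/56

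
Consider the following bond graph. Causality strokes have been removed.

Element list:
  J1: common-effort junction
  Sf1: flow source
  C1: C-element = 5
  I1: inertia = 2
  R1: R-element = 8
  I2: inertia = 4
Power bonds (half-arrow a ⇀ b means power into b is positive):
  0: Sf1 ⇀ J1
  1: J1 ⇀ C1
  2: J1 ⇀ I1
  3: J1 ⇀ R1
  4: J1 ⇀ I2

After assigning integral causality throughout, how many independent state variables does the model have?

3  (C1, I1, I2 all integral)

#0 stroke→Sf1  (Sf1 (Sf) sets flow on bond)
#1 stroke→J1  (prefer integral on C1)
#2 stroke→I1  (J1 effort already set via bond 1)
#3 stroke→R1  (0-jn J1 has e-setter on 1)
#4 stroke→I2  (J1: bond 1 brought effort, rest push out)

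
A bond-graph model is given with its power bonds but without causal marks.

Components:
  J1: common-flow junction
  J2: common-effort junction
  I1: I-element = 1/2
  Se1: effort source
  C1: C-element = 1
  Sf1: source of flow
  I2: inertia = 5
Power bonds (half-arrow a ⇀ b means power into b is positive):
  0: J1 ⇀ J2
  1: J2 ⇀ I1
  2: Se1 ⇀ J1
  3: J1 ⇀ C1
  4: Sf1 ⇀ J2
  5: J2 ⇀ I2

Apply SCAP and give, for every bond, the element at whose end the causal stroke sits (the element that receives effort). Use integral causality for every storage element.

b0 |J2
b1 |I1
b2 |J1
b3 |J1
b4 |Sf1
b5 |I2

bond 2 stroke→J1  (source Se1 imposes e)
bond 4 stroke→Sf1  (Sf1 (Sf) sets flow on bond)
bond 1 stroke→I1  (I1: I, integral causality)
bond 3 stroke→J1  (C1: C, integral causality)
bond 0 stroke→J2  (J1: last free bond brings flow in)
bond 5 stroke→I2  (J2 effort already set via bond 0)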